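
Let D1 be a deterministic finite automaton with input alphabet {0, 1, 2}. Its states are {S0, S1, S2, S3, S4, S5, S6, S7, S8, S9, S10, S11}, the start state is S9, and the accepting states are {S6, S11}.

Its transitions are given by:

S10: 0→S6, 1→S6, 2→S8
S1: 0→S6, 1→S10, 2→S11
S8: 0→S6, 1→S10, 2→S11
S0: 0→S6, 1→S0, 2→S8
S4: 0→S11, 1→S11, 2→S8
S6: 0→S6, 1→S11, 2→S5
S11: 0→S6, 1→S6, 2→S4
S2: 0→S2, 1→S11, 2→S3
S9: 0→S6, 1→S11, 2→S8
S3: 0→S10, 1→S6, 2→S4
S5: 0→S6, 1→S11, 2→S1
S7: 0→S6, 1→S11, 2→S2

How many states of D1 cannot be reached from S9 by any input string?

4

No path from S9 leads to S0, S2, S3, S7; the other 8 states are all reachable.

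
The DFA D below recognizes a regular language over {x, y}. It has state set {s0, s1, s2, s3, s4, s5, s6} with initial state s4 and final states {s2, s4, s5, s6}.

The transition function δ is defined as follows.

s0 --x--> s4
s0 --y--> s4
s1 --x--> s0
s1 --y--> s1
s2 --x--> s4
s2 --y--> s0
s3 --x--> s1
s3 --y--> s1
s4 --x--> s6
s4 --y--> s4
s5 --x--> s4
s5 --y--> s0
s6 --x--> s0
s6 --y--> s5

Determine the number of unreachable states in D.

Starting at s4 and following transitions, the reachable set is {s0, s4, s5, s6}. That leaves s1, s2, s3 unreachable — 3 in total.

3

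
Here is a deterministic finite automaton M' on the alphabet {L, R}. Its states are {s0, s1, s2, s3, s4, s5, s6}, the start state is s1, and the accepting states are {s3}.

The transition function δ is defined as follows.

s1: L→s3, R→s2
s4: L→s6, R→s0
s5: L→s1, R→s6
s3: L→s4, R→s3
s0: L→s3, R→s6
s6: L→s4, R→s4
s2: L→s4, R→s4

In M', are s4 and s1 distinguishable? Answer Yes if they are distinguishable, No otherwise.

Yes

First remove the unreachable states {s5}; 6 states remain.
Start with accepting vs non-accepting: {s3} | {s0,s1,s2,s4,s6}.
Refine {s0,s1,s2,s4,s6} on symbol L: members go to different blocks, giving {s2,s4,s6} and {s0,s1}.
Split {s2,s4,s6} by δ(·,R) → {s2,s6} and {s4}.
The partition is now stable with 4 blocks: {s3} | {s2,s6} | {s0,s1} | {s4}.
s4 and s1 end up in different blocks, so they are distinguishable. For instance, the string 'L' is accepted from only s1.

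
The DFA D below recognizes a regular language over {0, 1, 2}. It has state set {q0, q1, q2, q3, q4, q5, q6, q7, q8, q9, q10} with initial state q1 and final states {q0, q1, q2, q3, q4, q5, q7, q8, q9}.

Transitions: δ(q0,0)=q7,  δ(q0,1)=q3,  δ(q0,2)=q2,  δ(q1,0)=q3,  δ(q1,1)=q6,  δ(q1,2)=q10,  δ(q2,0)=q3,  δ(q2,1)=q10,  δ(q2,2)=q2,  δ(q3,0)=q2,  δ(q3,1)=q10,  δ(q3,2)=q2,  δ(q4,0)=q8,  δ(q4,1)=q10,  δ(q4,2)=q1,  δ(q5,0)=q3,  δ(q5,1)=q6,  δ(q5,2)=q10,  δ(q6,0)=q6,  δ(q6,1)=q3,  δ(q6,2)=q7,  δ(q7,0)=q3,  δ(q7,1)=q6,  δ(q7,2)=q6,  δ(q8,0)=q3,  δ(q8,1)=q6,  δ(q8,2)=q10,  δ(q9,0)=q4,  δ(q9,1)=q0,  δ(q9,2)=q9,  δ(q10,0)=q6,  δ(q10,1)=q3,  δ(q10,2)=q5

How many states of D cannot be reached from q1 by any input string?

BFS from q1 reaches {q1, q2, q3, q5, q6, q7, q10}; the 4 state(s) q0, q4, q8, q9 are never visited.

4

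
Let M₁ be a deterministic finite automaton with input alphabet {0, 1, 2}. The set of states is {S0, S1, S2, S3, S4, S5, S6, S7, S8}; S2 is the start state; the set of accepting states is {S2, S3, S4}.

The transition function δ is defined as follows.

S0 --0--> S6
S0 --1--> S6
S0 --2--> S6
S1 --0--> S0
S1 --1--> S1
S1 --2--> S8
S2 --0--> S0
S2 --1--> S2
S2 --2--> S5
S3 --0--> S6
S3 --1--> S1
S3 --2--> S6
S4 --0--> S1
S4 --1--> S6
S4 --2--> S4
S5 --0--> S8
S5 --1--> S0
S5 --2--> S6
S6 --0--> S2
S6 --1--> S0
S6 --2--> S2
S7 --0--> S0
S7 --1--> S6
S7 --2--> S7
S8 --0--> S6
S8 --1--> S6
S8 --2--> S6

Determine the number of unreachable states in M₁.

4

BFS from S2 reaches {S0, S2, S5, S6, S8}; the 4 state(s) S1, S3, S4, S7 are never visited.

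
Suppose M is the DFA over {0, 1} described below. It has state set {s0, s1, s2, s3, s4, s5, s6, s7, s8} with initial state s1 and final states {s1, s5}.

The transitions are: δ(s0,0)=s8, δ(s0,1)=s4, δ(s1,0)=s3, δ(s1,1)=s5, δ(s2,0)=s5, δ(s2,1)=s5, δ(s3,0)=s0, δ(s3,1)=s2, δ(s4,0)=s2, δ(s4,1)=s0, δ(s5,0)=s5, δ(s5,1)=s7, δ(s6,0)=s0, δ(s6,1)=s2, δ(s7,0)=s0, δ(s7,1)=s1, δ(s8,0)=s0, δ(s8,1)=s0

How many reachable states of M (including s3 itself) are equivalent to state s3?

Reachable states from the start: {s0,s1,s2,s3,s4,s5,s7,s8}. Unreachable: {s6} — drop them.
P0 = {s1,s5} | {s0,s2,s3,s4,s7,s8}.
Split {s1,s5} by δ(·,0) → {s1} and {s5}.
Refine {s0,s2,s3,s4,s7,s8} on symbol 0: members go to different blocks, giving {s0,s3,s4,s7,s8} and {s2}.
Split {s0,s3,s4,s7,s8} by δ(·,0) → {s0,s3,s7,s8} and {s4}.
Refine {s0,s3,s7,s8} on symbol 1: members go to different blocks, giving {s0} and {s3} and {s7} and {s8}.
The partition is now stable with 8 blocks: {s1} | {s0} | {s5} | {s2} | {s4} | {s3} | {s7} | {s8}.
The equivalence class containing s3 is {s3}, of size 1.

1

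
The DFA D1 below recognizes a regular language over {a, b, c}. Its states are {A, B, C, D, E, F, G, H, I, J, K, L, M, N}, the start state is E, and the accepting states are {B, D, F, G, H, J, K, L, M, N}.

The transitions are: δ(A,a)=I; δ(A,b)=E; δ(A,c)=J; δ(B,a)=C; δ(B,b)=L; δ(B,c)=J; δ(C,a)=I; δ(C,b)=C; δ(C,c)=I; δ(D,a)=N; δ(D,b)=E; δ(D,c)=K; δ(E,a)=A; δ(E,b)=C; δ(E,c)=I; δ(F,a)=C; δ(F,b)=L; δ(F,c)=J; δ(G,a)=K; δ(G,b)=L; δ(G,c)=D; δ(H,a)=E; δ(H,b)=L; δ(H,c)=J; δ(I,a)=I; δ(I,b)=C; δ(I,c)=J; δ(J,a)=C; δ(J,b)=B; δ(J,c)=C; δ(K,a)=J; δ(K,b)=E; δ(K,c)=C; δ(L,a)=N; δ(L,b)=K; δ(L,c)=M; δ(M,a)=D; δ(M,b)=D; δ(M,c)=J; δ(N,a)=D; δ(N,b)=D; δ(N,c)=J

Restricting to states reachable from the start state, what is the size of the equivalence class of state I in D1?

Reachable states from the start: {A,B,C,D,E,I,J,K,L,M,N}. Unreachable: {F,G,H} — drop them.
Initial partition by acceptance: {B,D,J,K,L,M,N} | {A,C,E,I}.
On input a, block {B,D,J,K,L,M,N} splits into {D,K,L,M,N} and {B,J}.
On input a, block {D,K,L,M,N} splits into {D,L,M,N} and {K}.
Refine {D,L,M,N} on symbol b: members go to different blocks, giving {M,N} and {D} and {L}.
Refine {A,C,E,I} on symbol c: members go to different blocks, giving {A,I} and {C,E}.
Refine {B,J} on symbol b: members go to different blocks, giving {B} and {J}.
The partition is now stable with 8 blocks: {M,N} | {A,I} | {B} | {K} | {D} | {L} | {C,E} | {J}.
The equivalence class containing I is {A,I}, of size 2.

2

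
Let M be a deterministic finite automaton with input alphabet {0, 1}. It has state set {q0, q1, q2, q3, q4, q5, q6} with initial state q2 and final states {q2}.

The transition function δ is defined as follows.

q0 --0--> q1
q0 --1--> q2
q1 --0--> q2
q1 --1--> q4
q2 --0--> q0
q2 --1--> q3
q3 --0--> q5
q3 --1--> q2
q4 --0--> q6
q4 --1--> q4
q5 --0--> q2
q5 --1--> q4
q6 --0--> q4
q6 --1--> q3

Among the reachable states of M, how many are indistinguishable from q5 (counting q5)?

Initial partition by acceptance: {q2} | {q0,q1,q3,q4,q5,q6}.
Refine {q0,q1,q3,q4,q5,q6} on symbol 0: members go to different blocks, giving {q0,q3,q4,q6} and {q1,q5}.
Refine {q0,q3,q4,q6} on symbol 0: members go to different blocks, giving {q0,q3} and {q4,q6}.
Split {q4,q6} by δ(·,1) → {q4} and {q6}.
Stable partition: {q2} | {q0,q3} | {q1,q5} | {q4} | {q6} — 5 equivalence classes.
The equivalence class containing q5 is {q1,q5}, of size 2.

2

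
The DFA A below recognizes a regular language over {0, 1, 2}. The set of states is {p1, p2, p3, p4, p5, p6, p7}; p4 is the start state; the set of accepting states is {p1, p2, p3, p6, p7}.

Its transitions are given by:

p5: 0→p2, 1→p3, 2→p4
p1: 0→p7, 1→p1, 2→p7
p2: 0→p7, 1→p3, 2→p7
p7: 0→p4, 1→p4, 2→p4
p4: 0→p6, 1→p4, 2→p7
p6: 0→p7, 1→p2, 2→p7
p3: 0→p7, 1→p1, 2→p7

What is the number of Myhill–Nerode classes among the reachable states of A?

3

First remove the unreachable states {p5}; 6 states remain.
Start with accepting vs non-accepting: {p1,p2,p3,p6,p7} | {p4}.
On input 0, block {p1,p2,p3,p6,p7} splits into {p1,p2,p3,p6} and {p7}.
The partition is now stable with 3 blocks: {p1,p2,p3,p6} | {p4} | {p7}.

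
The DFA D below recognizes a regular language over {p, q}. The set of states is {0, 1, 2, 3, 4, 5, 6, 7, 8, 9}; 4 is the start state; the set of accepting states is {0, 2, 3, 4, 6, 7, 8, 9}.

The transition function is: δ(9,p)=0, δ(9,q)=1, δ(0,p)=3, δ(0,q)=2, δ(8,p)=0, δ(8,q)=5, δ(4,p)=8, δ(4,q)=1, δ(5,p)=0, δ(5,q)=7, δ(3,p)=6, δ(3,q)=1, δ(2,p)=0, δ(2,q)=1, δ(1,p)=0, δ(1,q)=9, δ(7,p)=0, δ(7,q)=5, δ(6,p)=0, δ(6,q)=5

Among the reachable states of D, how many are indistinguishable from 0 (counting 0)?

1

Start with accepting vs non-accepting: {0,2,3,4,6,7,8,9} | {1,5}.
Refine {0,2,3,4,6,7,8,9} on symbol q: members go to different blocks, giving {2,3,4,6,7,8,9} and {0}.
On input p, block {2,3,4,6,7,8,9} splits into {2,6,7,8,9} and {3,4}.
Stable partition: {2,6,7,8,9} | {1,5} | {0} | {3,4} — 4 equivalence classes.
State 0 belongs to the block {0}, which has 1 states.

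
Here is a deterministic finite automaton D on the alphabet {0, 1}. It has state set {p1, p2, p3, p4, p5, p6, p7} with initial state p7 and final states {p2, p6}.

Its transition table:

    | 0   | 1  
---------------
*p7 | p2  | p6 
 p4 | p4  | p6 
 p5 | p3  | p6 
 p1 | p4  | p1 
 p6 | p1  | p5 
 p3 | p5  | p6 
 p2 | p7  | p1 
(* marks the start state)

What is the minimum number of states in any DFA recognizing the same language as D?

Initial partition by acceptance: {p2,p6} | {p1,p3,p4,p5,p7}.
On input 0, block {p1,p3,p4,p5,p7} splits into {p1,p3,p4,p5} and {p7}.
On input 0, block {p2,p6} splits into {p2} and {p6}.
Split {p1,p3,p4,p5} by δ(·,1) → {p3,p4,p5} and {p1}.
The partition is now stable with 5 blocks: {p2} | {p3,p4,p5} | {p7} | {p6} | {p1}.

5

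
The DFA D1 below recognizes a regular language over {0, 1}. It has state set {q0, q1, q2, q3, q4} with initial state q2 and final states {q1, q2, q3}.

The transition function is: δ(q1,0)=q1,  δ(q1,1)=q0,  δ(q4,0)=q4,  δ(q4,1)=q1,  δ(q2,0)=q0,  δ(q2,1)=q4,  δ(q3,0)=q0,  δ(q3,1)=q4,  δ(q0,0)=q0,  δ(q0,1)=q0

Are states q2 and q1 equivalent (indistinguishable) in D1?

Reachable states from the start: {q0,q1,q2,q4}. Unreachable: {q3} — drop them.
Start with accepting vs non-accepting: {q1,q2} | {q0,q4}.
Split {q1,q2} by δ(·,0) → {q1} and {q2}.
Refine {q0,q4} on symbol 1: members go to different blocks, giving {q0} and {q4}.
Stable partition: {q1} | {q0} | {q2} | {q4} — 4 equivalence classes.
q2 and q1 end up in different blocks, so they are distinguishable. For instance, the string '0' is accepted from only q1.

No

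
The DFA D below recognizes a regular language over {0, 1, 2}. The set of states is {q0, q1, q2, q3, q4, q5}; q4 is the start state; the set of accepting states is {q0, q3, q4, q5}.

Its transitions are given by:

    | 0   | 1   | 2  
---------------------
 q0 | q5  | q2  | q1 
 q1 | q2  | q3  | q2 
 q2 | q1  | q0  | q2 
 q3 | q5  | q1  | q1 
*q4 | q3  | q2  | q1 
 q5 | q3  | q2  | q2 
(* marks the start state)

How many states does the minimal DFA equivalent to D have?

Initial partition by acceptance: {q0,q3,q4,q5} | {q1,q2}.
The partition is now stable with 2 blocks: {q0,q3,q4,q5} | {q1,q2}.

2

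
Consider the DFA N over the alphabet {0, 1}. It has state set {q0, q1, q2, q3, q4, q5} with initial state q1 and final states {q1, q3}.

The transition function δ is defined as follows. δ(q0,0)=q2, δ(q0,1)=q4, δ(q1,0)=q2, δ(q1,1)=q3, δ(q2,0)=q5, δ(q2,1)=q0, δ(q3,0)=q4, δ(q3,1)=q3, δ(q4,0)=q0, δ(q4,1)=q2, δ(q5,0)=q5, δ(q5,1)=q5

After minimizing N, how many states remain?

All states are reachable from the start state.
P0 = {q1,q3} | {q0,q2,q4,q5}.
Stable partition: {q1,q3} | {q0,q2,q4,q5} — 2 equivalence classes.

2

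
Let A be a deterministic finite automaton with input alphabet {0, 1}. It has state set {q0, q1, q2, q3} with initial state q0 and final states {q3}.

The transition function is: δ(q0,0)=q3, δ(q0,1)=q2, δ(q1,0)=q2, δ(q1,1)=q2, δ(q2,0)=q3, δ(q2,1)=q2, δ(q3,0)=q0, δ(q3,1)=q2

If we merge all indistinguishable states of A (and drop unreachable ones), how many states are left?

2

Reachable states from the start: {q0,q2,q3}. Unreachable: {q1} — drop them.
Initial partition by acceptance: {q3} | {q0,q2}.
The partition is now stable with 2 blocks: {q3} | {q0,q2}.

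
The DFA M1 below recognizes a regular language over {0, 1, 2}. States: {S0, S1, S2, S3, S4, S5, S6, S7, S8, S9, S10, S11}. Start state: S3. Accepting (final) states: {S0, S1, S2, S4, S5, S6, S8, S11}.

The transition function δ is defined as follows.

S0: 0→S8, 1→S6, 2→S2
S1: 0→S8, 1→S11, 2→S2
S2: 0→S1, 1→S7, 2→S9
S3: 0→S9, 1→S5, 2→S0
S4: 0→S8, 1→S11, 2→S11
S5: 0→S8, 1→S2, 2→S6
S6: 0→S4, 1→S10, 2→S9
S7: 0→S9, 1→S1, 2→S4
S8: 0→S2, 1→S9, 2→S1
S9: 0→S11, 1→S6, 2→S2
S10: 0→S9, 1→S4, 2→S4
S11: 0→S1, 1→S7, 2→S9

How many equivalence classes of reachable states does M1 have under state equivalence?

5

Every state is reachable, so we keep all 12.
Start with accepting vs non-accepting: {S0,S1,S2,S4,S5,S6,S8,S11} | {S3,S7,S9,S10}.
Refine {S0,S1,S2,S4,S5,S6,S8,S11} on symbol 1: members go to different blocks, giving {S0,S1,S4,S5} and {S2,S6,S8,S11}.
On input 0, block {S3,S7,S9,S10} splits into {S3,S7,S10} and {S9}.
Refine {S2,S6,S8,S11} on symbol 0: members go to different blocks, giving {S2,S6,S11} and {S8}.
The partition is now stable with 5 blocks: {S0,S1,S4,S5} | {S3,S7,S10} | {S2,S6,S11} | {S9} | {S8}.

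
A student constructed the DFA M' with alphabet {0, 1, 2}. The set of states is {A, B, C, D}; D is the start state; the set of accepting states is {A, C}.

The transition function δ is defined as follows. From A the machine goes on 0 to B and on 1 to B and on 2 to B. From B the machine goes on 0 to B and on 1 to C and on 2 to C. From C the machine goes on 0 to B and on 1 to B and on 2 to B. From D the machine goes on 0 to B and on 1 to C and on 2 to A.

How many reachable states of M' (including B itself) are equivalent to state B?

2

Every state is reachable, so we keep all 4.
Initial partition by acceptance: {A,C} | {B,D}.
The partition is now stable with 2 blocks: {A,C} | {B,D}.
State B belongs to the block {B,D}, which has 2 states.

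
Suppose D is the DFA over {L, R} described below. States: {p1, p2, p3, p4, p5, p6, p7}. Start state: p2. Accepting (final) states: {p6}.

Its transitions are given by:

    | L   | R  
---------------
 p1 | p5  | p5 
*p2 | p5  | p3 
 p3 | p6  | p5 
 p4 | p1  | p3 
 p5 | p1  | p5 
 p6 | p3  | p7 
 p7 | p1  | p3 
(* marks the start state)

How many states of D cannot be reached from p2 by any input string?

Starting at p2 and following transitions, the reachable set is {p1, p2, p3, p5, p6, p7}. That leaves p4 unreachable — 1 in total.

1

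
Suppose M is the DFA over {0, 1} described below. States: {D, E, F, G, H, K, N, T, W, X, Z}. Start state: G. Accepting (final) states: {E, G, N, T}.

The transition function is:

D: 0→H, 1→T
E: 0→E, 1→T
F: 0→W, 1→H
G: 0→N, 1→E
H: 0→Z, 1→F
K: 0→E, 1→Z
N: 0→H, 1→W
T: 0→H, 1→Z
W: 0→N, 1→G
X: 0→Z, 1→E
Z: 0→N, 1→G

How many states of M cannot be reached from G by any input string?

3

No path from G leads to D, K, X; the other 8 states are all reachable.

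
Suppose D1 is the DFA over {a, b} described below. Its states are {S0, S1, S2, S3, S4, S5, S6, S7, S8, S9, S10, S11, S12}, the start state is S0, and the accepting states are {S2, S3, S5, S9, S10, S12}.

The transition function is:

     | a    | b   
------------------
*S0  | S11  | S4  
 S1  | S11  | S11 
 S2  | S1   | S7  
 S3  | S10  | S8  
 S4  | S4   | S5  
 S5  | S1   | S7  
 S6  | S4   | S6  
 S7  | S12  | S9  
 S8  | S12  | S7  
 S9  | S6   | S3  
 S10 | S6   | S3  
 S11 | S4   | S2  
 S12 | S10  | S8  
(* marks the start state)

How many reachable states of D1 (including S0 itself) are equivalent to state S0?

Initial partition by acceptance: {S2,S3,S5,S9,S10,S12} | {S0,S1,S4,S6,S7,S8,S11}.
Split {S2,S3,S5,S9,S10,S12} by δ(·,a) → {S2,S5,S9,S10} and {S3,S12}.
Refine {S2,S5,S9,S10} on symbol b: members go to different blocks, giving {S2,S5} and {S9,S10}.
On input a, block {S0,S1,S4,S6,S7,S8,S11} splits into {S0,S1,S4,S6,S11} and {S7,S8}.
On input b, block {S0,S1,S4,S6,S11} splits into {S0,S1,S6} and {S4,S11}.
Refine {S0,S1,S6} on symbol b: members go to different blocks, giving {S0,S1} and {S6}.
Refine {S7,S8} on symbol b: members go to different blocks, giving {S7} and {S8}.
Stable partition: {S2,S5} | {S0,S1} | {S3,S12} | {S9,S10} | {S7} | {S4,S11} | {S6} | {S8} — 8 equivalence classes.
The equivalence class containing S0 is {S0,S1}, of size 2.

2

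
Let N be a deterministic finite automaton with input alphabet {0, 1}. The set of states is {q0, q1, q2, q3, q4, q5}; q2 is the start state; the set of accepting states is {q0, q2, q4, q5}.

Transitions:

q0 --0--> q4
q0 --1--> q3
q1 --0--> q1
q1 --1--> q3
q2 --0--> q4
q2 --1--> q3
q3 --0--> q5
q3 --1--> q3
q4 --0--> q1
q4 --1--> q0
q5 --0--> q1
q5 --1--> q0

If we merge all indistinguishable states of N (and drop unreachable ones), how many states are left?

4

All states are reachable from the start state.
Start with accepting vs non-accepting: {q0,q2,q4,q5} | {q1,q3}.
Split {q0,q2,q4,q5} by δ(·,0) → {q0,q2} and {q4,q5}.
On input 0, block {q1,q3} splits into {q1} and {q3}.
Stable partition: {q0,q2} | {q1} | {q4,q5} | {q3} — 4 equivalence classes.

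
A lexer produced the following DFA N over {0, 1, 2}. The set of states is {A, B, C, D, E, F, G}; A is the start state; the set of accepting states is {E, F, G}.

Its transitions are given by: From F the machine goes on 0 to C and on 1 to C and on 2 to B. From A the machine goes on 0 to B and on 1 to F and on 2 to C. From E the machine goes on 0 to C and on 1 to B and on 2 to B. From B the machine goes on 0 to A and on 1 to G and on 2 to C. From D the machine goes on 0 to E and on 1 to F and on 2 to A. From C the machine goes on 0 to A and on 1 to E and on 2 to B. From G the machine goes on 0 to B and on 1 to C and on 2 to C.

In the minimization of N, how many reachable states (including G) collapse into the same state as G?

3

Reachable states from the start: {A,B,C,E,F,G}. Unreachable: {D} — drop them.
Initial partition by acceptance: {E,F,G} | {A,B,C}.
The partition is now stable with 2 blocks: {E,F,G} | {A,B,C}.
The equivalence class containing G is {E,F,G}, of size 3.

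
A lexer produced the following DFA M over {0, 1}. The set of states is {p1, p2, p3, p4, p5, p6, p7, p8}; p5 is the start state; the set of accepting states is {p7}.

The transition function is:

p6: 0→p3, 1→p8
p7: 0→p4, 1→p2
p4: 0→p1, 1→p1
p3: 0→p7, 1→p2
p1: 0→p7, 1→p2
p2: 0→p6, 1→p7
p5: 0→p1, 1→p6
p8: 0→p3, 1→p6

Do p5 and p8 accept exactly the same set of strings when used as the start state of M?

Yes

Every state is reachable, so we keep all 8.
Start with accepting vs non-accepting: {p7} | {p1,p2,p3,p4,p5,p6,p8}.
Split {p1,p2,p3,p4,p5,p6,p8} by δ(·,0) → {p2,p4,p5,p6,p8} and {p1,p3}.
Refine {p2,p4,p5,p6,p8} on symbol 0: members go to different blocks, giving {p4,p5,p6,p8} and {p2}.
Refine {p4,p5,p6,p8} on symbol 1: members go to different blocks, giving {p5,p6,p8} and {p4}.
Stable partition: {p7} | {p5,p6,p8} | {p1,p3} | {p2} | {p4} — 5 equivalence classes.
p5 and p8 lie in the same block of the stable partition, so they are equivalent — no string distinguishes them.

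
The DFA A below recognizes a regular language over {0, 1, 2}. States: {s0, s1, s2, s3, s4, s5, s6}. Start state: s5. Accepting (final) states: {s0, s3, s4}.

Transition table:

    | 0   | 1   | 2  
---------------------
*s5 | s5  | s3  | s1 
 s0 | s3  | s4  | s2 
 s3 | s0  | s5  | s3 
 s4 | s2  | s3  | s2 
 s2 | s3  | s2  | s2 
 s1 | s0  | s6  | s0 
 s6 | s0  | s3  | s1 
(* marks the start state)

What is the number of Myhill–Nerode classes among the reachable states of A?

7

Start with accepting vs non-accepting: {s0,s3,s4} | {s1,s2,s5,s6}.
Refine {s0,s3,s4} on symbol 0: members go to different blocks, giving {s0,s3} and {s4}.
Refine {s0,s3} on symbol 1: members go to different blocks, giving {s0} and {s3}.
Split {s1,s2,s5,s6} by δ(·,0) → {s1,s6} and {s2} and {s5}.
On input 1, block {s1,s6} splits into {s1} and {s6}.
Stable partition: {s0} | {s1} | {s4} | {s3} | {s2} | {s5} | {s6} — 7 equivalence classes.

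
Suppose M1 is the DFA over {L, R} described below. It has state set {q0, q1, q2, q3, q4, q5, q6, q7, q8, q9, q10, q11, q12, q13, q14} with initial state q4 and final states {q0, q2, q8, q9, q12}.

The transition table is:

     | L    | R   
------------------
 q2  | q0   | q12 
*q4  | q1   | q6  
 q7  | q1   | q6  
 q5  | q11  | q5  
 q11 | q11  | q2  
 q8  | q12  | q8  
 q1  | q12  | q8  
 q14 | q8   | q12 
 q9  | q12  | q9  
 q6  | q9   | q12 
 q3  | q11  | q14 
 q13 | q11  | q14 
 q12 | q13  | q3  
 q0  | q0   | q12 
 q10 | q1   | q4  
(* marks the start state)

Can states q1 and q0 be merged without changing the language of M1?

No

First remove the unreachable states {q5,q7,q10}; 12 states remain.
Initial partition by acceptance: {q0,q2,q8,q9,q12} | {q1,q3,q4,q6,q11,q13,q14}.
Split {q0,q2,q8,q9,q12} by δ(·,L) → {q0,q2,q8,q9} and {q12}.
Refine {q0,q2,q8,q9} on symbol L: members go to different blocks, giving {q0,q2} and {q8,q9}.
On input L, block {q1,q3,q4,q6,q11,q13,q14} splits into {q3,q4,q11,q13} and {q6,q14} and {q1}.
On input L, block {q3,q4,q11,q13} splits into {q3,q11,q13} and {q4}.
On input R, block {q3,q11,q13} splits into {q3,q13} and {q11}.
The partition is now stable with 8 blocks: {q0,q2} | {q3,q13} | {q12} | {q8,q9} | {q6,q14} | {q1} | {q4} | {q11}.
q1 and q0 end up in different blocks, so they are distinguishable. For instance, the string 'ε' is accepted from only q0.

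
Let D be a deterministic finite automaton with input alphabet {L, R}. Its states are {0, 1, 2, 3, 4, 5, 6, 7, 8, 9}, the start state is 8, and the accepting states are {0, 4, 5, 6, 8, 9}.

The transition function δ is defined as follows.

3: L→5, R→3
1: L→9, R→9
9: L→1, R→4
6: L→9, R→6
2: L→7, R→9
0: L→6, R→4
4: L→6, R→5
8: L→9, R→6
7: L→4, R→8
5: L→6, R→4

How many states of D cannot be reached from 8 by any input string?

BFS from 8 reaches {1, 4, 5, 6, 8, 9}; the 4 state(s) 0, 2, 3, 7 are never visited.

4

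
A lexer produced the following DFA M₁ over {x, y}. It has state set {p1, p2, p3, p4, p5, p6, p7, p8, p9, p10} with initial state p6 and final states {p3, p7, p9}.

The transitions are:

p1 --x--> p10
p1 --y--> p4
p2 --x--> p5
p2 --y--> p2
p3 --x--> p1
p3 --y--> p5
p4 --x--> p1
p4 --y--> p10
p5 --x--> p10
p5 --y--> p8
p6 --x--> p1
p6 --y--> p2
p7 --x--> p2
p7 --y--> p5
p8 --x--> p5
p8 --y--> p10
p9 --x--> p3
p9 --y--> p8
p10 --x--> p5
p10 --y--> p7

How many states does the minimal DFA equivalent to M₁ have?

5

First remove the unreachable states {p3,p9}; 8 states remain.
Start with accepting vs non-accepting: {p7} | {p1,p2,p4,p5,p6,p8,p10}.
Refine {p1,p2,p4,p5,p6,p8,p10} on symbol y: members go to different blocks, giving {p1,p2,p4,p5,p6,p8} and {p10}.
Split {p1,p2,p4,p5,p6,p8} by δ(·,x) → {p2,p4,p6,p8} and {p1,p5}.
Split {p2,p4,p6,p8} by δ(·,y) → {p2,p6} and {p4,p8}.
The partition is now stable with 5 blocks: {p7} | {p2,p6} | {p10} | {p1,p5} | {p4,p8}.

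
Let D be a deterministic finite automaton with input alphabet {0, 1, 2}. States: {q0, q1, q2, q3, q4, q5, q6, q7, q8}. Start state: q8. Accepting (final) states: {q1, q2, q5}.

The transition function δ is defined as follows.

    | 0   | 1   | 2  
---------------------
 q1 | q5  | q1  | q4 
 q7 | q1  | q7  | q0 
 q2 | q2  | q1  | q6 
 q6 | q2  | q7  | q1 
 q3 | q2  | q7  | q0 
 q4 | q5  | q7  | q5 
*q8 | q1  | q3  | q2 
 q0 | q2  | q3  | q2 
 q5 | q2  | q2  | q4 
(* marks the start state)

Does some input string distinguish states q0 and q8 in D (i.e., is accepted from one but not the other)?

P0 = {q1,q2,q5} | {q0,q3,q4,q6,q7,q8}.
Refine {q0,q3,q4,q6,q7,q8} on symbol 2: members go to different blocks, giving {q0,q4,q6,q8} and {q3,q7}.
Stable partition: {q1,q2,q5} | {q0,q4,q6,q8} | {q3,q7} — 3 equivalence classes.
q0 and q8 lie in the same block of the stable partition, so they are equivalent — no string distinguishes them.

No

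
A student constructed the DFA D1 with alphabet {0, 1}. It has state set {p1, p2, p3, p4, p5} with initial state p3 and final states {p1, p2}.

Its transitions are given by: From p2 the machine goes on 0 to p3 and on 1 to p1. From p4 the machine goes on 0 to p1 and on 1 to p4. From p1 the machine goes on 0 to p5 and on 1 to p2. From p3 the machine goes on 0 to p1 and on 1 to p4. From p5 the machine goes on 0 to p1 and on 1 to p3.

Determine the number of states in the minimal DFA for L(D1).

2

All states are reachable from the start state.
Initial partition by acceptance: {p1,p2} | {p3,p4,p5}.
No further refinement is possible. Final partition (2 blocks): {p1,p2} | {p3,p4,p5}.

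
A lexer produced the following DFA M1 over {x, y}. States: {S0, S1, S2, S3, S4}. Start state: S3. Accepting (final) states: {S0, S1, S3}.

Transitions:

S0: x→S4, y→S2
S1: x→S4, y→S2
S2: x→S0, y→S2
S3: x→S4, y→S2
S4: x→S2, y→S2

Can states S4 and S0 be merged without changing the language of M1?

No

First remove the unreachable states {S1}; 4 states remain.
Initial partition by acceptance: {S0,S3} | {S2,S4}.
Split {S2,S4} by δ(·,x) → {S2} and {S4}.
The partition is now stable with 3 blocks: {S0,S3} | {S2} | {S4}.
S4 and S0 end up in different blocks, so they are distinguishable. For instance, the string 'ε' is accepted from only S0.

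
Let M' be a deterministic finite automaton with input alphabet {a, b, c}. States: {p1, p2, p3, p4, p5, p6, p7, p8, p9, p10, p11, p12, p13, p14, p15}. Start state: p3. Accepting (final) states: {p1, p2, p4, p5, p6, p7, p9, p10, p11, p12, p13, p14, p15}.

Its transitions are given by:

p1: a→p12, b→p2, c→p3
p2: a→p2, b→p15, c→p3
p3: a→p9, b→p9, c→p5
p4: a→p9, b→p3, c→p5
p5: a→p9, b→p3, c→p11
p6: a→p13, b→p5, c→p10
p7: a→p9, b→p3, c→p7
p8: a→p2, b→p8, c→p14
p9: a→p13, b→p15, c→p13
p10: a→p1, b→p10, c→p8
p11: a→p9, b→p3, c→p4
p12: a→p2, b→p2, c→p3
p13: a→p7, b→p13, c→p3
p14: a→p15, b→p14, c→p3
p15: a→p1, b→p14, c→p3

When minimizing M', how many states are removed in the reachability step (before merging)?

BFS from p3 reaches {p1, p2, p3, p4, p5, p7, p9, p11, p12, p13, p14, p15}; the 3 state(s) p6, p8, p10 are never visited.

3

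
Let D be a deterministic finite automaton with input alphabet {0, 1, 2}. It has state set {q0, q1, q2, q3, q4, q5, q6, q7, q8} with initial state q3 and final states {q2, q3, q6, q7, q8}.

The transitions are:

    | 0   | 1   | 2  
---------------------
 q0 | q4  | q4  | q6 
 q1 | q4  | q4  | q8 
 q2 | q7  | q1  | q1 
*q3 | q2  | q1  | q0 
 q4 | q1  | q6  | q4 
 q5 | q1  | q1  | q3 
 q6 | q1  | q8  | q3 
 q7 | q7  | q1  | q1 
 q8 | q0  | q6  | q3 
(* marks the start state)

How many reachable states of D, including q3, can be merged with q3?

3

Reachable states from the start: {q0,q1,q2,q3,q4,q6,q7,q8}. Unreachable: {q5} — drop them.
P0 = {q2,q3,q6,q7,q8} | {q0,q1,q4}.
Split {q2,q3,q6,q7,q8} by δ(·,0) → {q2,q3,q7} and {q6,q8}.
On input 1, block {q0,q1,q4} splits into {q0,q1} and {q4}.
Stable partition: {q2,q3,q7} | {q0,q1} | {q6,q8} | {q4} — 4 equivalence classes.
State q3 belongs to the block {q2,q3,q7}, which has 3 states.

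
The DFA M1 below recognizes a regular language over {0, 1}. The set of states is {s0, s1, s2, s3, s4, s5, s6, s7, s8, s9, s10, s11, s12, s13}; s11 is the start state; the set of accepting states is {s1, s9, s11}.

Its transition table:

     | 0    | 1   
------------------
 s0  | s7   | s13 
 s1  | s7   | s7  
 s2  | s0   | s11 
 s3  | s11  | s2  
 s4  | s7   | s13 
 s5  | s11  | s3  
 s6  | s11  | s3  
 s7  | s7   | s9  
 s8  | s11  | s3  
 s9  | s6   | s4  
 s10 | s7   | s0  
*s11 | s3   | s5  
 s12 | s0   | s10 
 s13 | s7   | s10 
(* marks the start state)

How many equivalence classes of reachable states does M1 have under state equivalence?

First remove the unreachable states {s1,s8,s12}; 11 states remain.
Start with accepting vs non-accepting: {s9,s11} | {s0,s2,s3,s4,s5,s6,s7,s10,s13}.
On input 0, block {s0,s2,s3,s4,s5,s6,s7,s10,s13} splits into {s0,s2,s4,s7,s10,s13} and {s3,s5,s6}.
Split {s9,s11} by δ(·,1) → {s9} and {s11}.
On input 1, block {s0,s2,s4,s7,s10,s13} splits into {s0,s4,s10,s13} and {s2} and {s7}.
Refine {s3,s5,s6} on symbol 1: members go to different blocks, giving {s5,s6} and {s3}.
Stable partition: {s9} | {s0,s4,s10,s13} | {s5,s6} | {s11} | {s2} | {s7} | {s3} — 7 equivalence classes.

7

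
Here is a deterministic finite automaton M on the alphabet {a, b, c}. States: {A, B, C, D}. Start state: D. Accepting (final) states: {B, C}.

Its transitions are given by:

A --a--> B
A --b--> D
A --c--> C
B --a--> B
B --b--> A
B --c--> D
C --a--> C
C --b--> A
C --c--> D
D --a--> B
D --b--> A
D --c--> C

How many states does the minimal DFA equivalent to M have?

2

Start with accepting vs non-accepting: {B,C} | {A,D}.
No further refinement is possible. Final partition (2 blocks): {B,C} | {A,D}.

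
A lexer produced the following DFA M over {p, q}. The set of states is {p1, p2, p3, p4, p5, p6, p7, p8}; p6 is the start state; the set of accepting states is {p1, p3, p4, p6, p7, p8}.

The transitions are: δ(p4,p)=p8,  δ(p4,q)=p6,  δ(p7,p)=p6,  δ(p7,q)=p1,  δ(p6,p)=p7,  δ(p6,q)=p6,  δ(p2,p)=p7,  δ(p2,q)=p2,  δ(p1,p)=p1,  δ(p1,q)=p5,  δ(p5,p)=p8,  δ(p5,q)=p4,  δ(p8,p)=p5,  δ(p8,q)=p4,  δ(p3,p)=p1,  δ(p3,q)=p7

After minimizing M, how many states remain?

Reachable states from the start: {p1,p4,p5,p6,p7,p8}. Unreachable: {p2,p3} — drop them.
P0 = {p1,p4,p6,p7,p8} | {p5}.
Split {p1,p4,p6,p7,p8} by δ(·,p) → {p1,p4,p6,p7} and {p8}.
On input p, block {p1,p4,p6,p7} splits into {p1,p6,p7} and {p4}.
On input q, block {p1,p6,p7} splits into {p6,p7} and {p1}.
Split {p6,p7} by δ(·,q) → {p6} and {p7}.
Stable partition: {p6} | {p5} | {p8} | {p4} | {p1} | {p7} — 6 equivalence classes.

6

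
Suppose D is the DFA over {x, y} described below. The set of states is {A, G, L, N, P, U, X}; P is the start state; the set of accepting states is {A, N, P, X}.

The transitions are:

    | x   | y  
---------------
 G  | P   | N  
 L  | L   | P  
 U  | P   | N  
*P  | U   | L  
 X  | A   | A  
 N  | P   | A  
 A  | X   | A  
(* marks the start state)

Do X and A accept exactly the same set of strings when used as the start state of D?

Reachable states from the start: {A,L,N,P,U,X}. Unreachable: {G} — drop them.
Start with accepting vs non-accepting: {A,N,P,X} | {L,U}.
Split {A,N,P,X} by δ(·,x) → {A,N,X} and {P}.
Refine {A,N,X} on symbol x: members go to different blocks, giving {A,X} and {N}.
On input x, block {L,U} splits into {L} and {U}.
The partition is now stable with 5 blocks: {A,X} | {L} | {P} | {N} | {U}.
X and A lie in the same block of the stable partition, so they are equivalent — no string distinguishes them.

Yes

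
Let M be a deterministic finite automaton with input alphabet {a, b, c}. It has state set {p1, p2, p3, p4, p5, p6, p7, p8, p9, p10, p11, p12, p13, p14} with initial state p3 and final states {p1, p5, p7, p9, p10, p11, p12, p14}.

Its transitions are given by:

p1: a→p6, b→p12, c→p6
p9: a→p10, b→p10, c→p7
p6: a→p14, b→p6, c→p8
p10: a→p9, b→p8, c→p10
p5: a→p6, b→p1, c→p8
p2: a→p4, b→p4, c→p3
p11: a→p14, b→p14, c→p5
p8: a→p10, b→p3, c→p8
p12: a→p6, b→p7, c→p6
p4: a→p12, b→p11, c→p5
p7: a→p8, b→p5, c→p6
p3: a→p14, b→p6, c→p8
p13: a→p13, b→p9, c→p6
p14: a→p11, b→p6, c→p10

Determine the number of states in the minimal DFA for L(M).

4

First remove the unreachable states {p2,p4,p13}; 11 states remain.
P0 = {p1,p5,p7,p9,p10,p11,p12,p14} | {p3,p6,p8}.
Split {p1,p5,p7,p9,p10,p11,p12,p14} by δ(·,a) → {p1,p5,p7,p12} and {p9,p10,p11,p14}.
Split {p9,p10,p11,p14} by δ(·,b) → {p9,p11} and {p10,p14}.
The partition is now stable with 4 blocks: {p1,p5,p7,p12} | {p3,p6,p8} | {p9,p11} | {p10,p14}.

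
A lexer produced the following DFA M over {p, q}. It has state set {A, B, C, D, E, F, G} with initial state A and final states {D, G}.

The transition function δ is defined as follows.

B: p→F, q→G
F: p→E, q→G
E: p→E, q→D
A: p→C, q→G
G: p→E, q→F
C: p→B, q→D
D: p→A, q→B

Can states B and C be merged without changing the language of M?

Yes

Initial partition by acceptance: {D,G} | {A,B,C,E,F}.
No further refinement is possible. Final partition (2 blocks): {D,G} | {A,B,C,E,F}.
B and C lie in the same block of the stable partition, so they are equivalent — no string distinguishes them.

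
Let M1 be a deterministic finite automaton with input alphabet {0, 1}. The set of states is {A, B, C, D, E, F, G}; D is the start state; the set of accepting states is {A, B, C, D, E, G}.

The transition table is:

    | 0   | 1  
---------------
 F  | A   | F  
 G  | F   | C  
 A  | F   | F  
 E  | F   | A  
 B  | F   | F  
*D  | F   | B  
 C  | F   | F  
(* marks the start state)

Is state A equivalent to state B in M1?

First remove the unreachable states {C,E,G}; 4 states remain.
P0 = {A,B,D} | {F}.
On input 1, block {A,B,D} splits into {A,B} and {D}.
No further refinement is possible. Final partition (3 blocks): {A,B} | {F} | {D}.
A and B lie in the same block of the stable partition, so they are equivalent — no string distinguishes them.

Yes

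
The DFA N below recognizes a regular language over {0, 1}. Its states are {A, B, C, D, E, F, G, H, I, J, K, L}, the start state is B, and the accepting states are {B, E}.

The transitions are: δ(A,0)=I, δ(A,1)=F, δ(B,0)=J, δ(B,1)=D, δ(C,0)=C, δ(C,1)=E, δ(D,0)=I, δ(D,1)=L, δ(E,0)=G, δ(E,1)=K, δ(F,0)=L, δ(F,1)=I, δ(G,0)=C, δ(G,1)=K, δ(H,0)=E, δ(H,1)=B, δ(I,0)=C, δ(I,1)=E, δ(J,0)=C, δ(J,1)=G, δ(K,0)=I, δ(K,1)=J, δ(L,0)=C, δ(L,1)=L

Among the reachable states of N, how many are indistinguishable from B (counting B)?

2

First remove the unreachable states {A,F,H}; 9 states remain.
P0 = {B,E} | {C,D,G,I,J,K,L}.
On input 1, block {C,D,G,I,J,K,L} splits into {D,G,J,K,L} and {C,I}.
The partition is now stable with 3 blocks: {B,E} | {D,G,J,K,L} | {C,I}.
State B belongs to the block {B,E}, which has 2 states.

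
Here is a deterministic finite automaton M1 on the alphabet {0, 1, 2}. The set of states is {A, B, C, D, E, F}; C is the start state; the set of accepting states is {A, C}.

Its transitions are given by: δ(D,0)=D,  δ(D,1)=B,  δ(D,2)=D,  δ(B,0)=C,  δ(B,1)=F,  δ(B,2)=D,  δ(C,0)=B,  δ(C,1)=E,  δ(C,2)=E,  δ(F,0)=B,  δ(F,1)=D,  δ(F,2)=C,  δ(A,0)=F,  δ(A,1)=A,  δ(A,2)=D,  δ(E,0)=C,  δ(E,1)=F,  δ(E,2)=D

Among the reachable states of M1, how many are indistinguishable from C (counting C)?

Reachable states from the start: {B,C,D,E,F}. Unreachable: {A} — drop them.
P0 = {C} | {B,D,E,F}.
Refine {B,D,E,F} on symbol 0: members go to different blocks, giving {B,E} and {D,F}.
On input 0, block {D,F} splits into {D} and {F}.
The partition is now stable with 4 blocks: {C} | {B,E} | {D} | {F}.
The equivalence class containing C is {C}, of size 1.

1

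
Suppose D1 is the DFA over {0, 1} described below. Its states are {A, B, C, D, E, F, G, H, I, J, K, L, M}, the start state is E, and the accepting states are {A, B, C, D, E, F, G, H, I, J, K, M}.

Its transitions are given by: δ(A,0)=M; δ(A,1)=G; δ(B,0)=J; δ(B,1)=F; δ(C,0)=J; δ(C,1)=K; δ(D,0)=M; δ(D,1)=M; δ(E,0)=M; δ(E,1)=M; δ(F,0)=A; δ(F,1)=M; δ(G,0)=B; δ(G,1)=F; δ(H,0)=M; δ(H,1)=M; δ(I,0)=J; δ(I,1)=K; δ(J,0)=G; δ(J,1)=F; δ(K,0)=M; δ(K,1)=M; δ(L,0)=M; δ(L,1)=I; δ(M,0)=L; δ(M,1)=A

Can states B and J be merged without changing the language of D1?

Reachable states from the start: {A,B,E,F,G,I,J,K,L,M}. Unreachable: {C,D,H} — drop them.
Initial partition by acceptance: {A,B,E,F,G,I,J,K,M} | {L}.
Split {A,B,E,F,G,I,J,K,M} by δ(·,0) → {A,B,E,F,G,I,J,K} and {M}.
On input 0, block {A,B,E,F,G,I,J,K} splits into {B,F,G,I,J} and {A,E,K}.
On input 0, block {B,F,G,I,J} splits into {B,G,I,J} and {F}.
Refine {B,G,I,J} on symbol 1: members go to different blocks, giving {B,G,J} and {I}.
Split {A,E,K} by δ(·,1) → {E,K} and {A}.
The partition is now stable with 7 blocks: {B,G,J} | {L} | {M} | {E,K} | {F} | {I} | {A}.
B and J lie in the same block of the stable partition, so they are equivalent — no string distinguishes them.

Yes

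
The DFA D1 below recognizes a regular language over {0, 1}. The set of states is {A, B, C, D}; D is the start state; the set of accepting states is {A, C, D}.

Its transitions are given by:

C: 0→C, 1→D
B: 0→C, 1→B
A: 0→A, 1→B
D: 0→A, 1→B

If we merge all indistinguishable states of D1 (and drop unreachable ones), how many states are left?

Initial partition by acceptance: {A,C,D} | {B}.
On input 1, block {A,C,D} splits into {A,D} and {C}.
No further refinement is possible. Final partition (3 blocks): {A,D} | {B} | {C}.

3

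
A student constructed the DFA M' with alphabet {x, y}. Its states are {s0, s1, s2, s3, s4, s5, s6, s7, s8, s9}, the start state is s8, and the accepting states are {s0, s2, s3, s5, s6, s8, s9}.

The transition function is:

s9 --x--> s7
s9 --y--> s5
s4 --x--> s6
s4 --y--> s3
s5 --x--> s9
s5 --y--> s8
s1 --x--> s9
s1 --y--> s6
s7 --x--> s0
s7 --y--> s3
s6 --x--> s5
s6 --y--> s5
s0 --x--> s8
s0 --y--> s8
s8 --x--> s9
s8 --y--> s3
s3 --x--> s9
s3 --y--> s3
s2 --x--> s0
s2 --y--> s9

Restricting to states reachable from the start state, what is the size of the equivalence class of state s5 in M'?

3

Reachable states from the start: {s0,s3,s5,s7,s8,s9}. Unreachable: {s1,s2,s4,s6} — drop them.
Initial partition by acceptance: {s0,s3,s5,s8,s9} | {s7}.
Split {s0,s3,s5,s8,s9} by δ(·,x) → {s0,s3,s5,s8} and {s9}.
Refine {s0,s3,s5,s8} on symbol x: members go to different blocks, giving {s3,s5,s8} and {s0}.
Stable partition: {s3,s5,s8} | {s7} | {s9} | {s0} — 4 equivalence classes.
The equivalence class containing s5 is {s3,s5,s8}, of size 3.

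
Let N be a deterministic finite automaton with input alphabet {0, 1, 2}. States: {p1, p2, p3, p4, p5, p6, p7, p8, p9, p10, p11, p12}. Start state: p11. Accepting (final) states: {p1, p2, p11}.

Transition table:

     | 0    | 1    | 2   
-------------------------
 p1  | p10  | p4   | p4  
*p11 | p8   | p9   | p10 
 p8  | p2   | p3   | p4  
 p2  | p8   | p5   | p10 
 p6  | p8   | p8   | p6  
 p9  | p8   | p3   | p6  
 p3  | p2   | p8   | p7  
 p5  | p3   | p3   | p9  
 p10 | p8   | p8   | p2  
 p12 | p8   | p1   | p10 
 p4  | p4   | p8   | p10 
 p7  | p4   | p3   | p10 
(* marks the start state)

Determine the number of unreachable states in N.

2

Starting at p11 and following transitions, the reachable set is {p2, p3, p4, p5, p6, p7, p8, p9, p10, p11}. That leaves p1, p12 unreachable — 2 in total.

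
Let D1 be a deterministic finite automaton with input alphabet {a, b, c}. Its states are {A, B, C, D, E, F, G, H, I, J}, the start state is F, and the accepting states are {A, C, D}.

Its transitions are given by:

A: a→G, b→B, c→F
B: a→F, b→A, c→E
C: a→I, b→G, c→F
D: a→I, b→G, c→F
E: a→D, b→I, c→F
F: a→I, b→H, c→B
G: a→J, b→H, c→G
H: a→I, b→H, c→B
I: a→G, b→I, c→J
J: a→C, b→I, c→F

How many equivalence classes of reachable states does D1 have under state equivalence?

7

All states are reachable from the start state.
Initial partition by acceptance: {A,C,D} | {B,E,F,G,H,I,J}.
Refine {B,E,F,G,H,I,J} on symbol a: members go to different blocks, giving {B,F,G,H,I} and {E,J}.
Refine {B,F,G,H,I} on symbol a: members go to different blocks, giving {B,F,H,I} and {G}.
Refine {A,C,D} on symbol a: members go to different blocks, giving {C,D} and {A}.
Refine {B,F,H,I} on symbol a: members go to different blocks, giving {B,F,H} and {I}.
Split {B,F,H} by δ(·,a) → {F,H} and {B}.
The partition is now stable with 7 blocks: {C,D} | {F,H} | {E,J} | {G} | {A} | {I} | {B}.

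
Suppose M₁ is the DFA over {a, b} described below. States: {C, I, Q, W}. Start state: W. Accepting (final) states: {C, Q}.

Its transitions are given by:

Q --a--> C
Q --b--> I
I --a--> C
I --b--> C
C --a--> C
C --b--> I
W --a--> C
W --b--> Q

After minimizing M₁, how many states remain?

Initial partition by acceptance: {C,Q} | {I,W}.
No further refinement is possible. Final partition (2 blocks): {C,Q} | {I,W}.

2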